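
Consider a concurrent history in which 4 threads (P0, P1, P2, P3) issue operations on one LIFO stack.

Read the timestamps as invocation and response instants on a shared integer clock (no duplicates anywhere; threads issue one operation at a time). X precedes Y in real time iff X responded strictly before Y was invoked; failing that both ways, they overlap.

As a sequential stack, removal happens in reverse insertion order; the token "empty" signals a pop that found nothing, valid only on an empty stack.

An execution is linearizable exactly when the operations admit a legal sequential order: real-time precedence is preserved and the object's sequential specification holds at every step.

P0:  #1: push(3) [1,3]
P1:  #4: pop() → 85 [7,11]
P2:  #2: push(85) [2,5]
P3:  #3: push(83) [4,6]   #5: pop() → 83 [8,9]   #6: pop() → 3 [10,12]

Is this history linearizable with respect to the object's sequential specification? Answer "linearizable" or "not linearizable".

linearizable

one valid linearization: #1, #2, #3, #5, #4, #6
after step 1 (#1 push(3)): stack <3>
after step 2 (#2 push(85)): stack <3,85>
after step 3 (#3 push(83)): stack <3,85,83>
after step 4 (#5 pop() → 83): stack <3,85>
after step 5 (#4 pop() → 85): stack <3>
after step 6 (#6 pop() → 3): stack <>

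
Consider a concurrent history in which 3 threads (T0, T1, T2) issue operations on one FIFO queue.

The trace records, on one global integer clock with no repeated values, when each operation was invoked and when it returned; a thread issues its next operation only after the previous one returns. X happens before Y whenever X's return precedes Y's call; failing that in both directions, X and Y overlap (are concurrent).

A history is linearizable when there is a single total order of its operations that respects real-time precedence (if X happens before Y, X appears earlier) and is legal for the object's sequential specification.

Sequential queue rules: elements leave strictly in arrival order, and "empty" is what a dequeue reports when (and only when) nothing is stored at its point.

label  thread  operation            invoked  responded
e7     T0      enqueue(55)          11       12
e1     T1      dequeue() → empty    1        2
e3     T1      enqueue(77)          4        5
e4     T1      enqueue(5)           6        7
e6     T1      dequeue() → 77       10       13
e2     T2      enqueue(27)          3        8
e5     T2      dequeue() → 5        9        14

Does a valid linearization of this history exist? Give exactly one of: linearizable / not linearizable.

witness order: e1, e3, e4, e2, e6, e5, e7
after step 1 (e1 dequeue() → empty): queue <>
after step 2 (e3 enqueue(77)): queue <77>
after step 3 (e4 enqueue(5)): queue <77,5>
after step 4 (e2 enqueue(27)): queue <77,5,27>
after step 5 (e6 dequeue() → 77): queue <5,27>
after step 6 (e5 dequeue() → 5): queue <27>
after step 7 (e7 enqueue(55)): queue <27,55>

linearizable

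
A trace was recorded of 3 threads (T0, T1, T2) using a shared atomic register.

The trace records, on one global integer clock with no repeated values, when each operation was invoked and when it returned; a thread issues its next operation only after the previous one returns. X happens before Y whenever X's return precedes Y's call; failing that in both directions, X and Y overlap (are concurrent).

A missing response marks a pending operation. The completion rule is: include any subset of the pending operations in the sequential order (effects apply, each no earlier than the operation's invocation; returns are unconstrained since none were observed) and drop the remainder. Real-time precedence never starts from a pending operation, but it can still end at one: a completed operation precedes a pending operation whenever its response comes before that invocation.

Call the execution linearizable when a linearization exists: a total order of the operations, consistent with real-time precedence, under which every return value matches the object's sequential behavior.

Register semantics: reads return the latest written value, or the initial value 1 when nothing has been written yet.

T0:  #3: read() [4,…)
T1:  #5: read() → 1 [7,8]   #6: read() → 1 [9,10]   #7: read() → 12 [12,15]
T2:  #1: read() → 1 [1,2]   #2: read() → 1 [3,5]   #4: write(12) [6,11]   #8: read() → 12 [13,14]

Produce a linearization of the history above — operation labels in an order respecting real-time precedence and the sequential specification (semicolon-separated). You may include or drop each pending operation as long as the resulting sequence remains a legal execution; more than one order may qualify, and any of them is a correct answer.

after step 1 (#1 read() → 1): value 1
after step 2 (#2 read() → 1): value 1
after step 3 (#3 read() (pending, included)): value 1
after step 4 (#5 read() → 1): value 1
after step 5 (#6 read() → 1): value 1
after step 6 (#4 write(12)): value 12
after step 7 (#7 read() → 12): value 12
after step 8 (#8 read() → 12): value 12

#1; #2; #3; #5; #6; #4; #7; #8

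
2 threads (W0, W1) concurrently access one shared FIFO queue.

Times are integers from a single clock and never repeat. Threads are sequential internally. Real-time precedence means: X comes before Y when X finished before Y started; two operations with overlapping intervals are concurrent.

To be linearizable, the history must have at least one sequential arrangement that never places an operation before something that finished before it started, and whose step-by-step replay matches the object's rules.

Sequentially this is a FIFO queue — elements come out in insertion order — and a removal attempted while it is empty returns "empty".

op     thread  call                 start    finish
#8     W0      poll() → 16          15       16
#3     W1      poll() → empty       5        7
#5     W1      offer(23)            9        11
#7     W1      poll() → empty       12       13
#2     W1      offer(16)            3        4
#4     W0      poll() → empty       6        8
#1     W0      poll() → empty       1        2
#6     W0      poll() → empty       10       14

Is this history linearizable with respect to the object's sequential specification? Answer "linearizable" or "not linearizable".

not linearizable

cut after 7 events: linearizable; cut after 8 events (#4 responds, time 8): not linearizable
the 4 completed operations admit 2 real-time orders; each fails the FIFO queue replay
one such order, #1, #2, #3, #4, breaks at step 3 where #3 poll() → empty is illegal
one such order, #1, #2, #4, #3, breaks at step 3 where #4 poll() → empty is illegal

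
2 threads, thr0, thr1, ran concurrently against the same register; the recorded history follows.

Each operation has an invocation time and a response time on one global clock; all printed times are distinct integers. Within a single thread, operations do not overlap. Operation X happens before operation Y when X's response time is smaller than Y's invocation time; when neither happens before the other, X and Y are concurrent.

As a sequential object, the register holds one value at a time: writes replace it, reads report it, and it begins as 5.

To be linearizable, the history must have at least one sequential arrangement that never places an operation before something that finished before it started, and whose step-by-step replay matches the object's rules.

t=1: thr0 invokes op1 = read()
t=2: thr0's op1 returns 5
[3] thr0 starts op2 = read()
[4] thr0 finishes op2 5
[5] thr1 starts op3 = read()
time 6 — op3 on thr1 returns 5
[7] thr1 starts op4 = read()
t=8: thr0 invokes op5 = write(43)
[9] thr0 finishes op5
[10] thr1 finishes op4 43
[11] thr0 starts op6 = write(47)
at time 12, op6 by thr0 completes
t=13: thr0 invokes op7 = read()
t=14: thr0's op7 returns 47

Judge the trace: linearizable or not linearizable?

linearizable

one valid linearization: op1, op2, op3, op5, op4, op6, op7
step 1: op1 read() → 5 — value 5
step 2: op2 read() → 5 — value 5
step 3: op3 read() → 5 — value 5
step 4: op5 write(43) — value 43
step 5: op4 read() → 43 — value 43
step 6: op6 write(47) — value 47
step 7: op7 read() → 47 — value 47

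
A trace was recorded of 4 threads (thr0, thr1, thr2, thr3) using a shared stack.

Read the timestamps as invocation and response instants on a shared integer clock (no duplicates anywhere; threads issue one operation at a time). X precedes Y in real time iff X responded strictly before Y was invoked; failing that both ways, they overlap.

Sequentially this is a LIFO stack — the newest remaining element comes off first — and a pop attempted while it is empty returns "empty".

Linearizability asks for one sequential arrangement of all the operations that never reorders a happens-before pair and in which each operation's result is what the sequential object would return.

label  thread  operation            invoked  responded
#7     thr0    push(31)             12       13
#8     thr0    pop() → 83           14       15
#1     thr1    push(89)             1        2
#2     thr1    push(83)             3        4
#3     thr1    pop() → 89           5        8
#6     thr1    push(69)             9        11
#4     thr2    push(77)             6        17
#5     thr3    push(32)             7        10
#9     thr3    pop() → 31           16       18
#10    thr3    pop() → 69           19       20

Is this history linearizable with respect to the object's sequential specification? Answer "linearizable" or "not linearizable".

not linearizable

the violation lands at event 8, #3's response at time 8: events 1..7 linearize, events 1..8 do not
one real-time candidate order over the 3 completed operations — the stack replay rejects it
no completion choice of the 2 pending operations (#4, #5) rescues it — every subset was tried
one such order, #1, #2, #3 (pending dropped), breaks at step 3 where #3 pop() → 89 is illegal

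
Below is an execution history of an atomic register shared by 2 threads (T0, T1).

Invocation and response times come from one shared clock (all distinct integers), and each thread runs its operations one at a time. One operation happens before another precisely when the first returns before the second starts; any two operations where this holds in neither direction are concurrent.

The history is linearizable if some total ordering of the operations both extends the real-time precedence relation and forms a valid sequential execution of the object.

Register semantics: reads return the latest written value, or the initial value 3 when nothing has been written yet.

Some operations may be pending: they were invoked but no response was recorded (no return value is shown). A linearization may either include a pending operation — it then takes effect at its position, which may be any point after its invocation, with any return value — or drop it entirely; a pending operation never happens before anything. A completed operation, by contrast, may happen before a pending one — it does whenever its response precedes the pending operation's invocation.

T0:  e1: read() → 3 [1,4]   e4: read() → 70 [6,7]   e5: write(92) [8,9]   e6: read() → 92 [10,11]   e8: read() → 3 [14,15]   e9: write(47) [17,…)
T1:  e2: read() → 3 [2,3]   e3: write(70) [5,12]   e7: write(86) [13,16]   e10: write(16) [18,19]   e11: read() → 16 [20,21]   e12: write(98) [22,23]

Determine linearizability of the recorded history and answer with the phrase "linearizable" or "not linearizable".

not linearizable

prefix check: 1..14 passes, 1..15 fails once e8's time-15 response joins
all 8 real-time-respecting orders fail — 7 completed atomic register operations, no legal replay
every completion of the 1 pending operation (e7) was checked; none linearizes
for example e1, e2, e3, e4, e5, e6, e8 (pending dropped) fails at step 7: e8 read() → 3 is not legal there
for example e1, e2, e4, e3, e5, e6, e8 (pending dropped) fails at step 3: e4 read() → 70 is not legal there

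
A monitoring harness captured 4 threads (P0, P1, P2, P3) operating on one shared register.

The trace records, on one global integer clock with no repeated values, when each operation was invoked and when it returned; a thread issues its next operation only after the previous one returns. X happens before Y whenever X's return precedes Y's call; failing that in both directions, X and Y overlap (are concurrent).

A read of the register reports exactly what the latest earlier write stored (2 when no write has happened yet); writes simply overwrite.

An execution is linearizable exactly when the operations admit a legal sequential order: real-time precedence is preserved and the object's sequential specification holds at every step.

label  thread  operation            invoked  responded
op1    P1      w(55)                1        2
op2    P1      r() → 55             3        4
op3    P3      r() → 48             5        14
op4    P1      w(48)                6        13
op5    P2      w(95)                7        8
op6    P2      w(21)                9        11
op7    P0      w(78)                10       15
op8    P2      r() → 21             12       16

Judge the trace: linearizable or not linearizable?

one valid linearization: op1, op2, op4, op3, op5, op6, op8, op7
after step 1 (op1 w(55)): value 55
after step 2 (op2 r() → 55): value 55
after step 3 (op4 w(48)): value 48
after step 4 (op3 r() → 48): value 48
after step 5 (op5 w(95)): value 95
after step 6 (op6 w(21)): value 21
after step 7 (op8 r() → 21): value 21
after step 8 (op7 w(78)): value 78

linearizable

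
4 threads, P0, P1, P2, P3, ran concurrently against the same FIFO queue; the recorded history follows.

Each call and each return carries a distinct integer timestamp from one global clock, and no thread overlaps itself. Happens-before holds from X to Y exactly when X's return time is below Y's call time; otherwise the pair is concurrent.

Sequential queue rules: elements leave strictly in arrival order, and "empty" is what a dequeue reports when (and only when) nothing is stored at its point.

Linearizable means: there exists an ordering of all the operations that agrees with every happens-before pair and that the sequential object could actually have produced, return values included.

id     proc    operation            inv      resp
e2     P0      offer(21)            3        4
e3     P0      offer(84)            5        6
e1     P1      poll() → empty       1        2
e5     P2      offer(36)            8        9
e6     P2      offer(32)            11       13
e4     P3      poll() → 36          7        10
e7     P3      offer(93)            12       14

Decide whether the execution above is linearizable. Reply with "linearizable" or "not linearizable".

not linearizable

already the first 10 events (up to e4's response at time 10) admit no linearization; the first 9 still do
the 5 completed operations admit 2 real-time orders; each fails the FIFO queue replay
one such order, e1, e2, e3, e4, e5, breaks at step 4 where e4 poll() → 36 is illegal
one such order, e1, e2, e3, e5, e4, breaks at step 5 where e4 poll() → 36 is illegal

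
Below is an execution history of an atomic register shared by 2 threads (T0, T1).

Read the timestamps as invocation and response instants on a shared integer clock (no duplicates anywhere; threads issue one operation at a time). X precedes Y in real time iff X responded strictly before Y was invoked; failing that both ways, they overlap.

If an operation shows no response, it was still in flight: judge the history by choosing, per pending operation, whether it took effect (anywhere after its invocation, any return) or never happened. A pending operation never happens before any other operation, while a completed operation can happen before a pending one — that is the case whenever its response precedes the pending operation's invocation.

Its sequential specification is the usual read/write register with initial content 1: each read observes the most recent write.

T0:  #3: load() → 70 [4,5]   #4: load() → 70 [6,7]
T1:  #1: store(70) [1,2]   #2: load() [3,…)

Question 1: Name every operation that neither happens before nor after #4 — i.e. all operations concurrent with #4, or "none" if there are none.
Answer: #2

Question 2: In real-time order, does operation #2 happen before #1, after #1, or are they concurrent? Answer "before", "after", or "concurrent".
Answer: after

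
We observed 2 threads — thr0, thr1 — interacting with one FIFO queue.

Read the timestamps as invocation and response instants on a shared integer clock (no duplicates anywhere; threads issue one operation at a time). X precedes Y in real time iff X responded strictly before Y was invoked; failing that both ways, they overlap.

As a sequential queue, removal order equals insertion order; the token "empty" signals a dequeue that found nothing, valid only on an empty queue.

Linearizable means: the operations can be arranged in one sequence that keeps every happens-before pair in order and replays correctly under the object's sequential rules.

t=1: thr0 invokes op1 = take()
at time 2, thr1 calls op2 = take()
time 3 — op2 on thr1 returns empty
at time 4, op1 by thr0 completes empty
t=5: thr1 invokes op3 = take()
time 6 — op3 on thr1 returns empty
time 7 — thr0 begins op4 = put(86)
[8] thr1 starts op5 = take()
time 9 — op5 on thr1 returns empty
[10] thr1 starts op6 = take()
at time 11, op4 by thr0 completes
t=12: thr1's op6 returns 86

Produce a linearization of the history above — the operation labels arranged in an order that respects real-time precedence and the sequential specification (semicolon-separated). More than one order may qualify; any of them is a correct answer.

op1; op2; op3; op5; op4; op6

1. op1 take() → empty, leaving queue <>
2. op2 take() → empty, leaving queue <>
3. op3 take() → empty, leaving queue <>
4. op5 take() → empty, leaving queue <>
5. op4 put(86), leaving queue <86>
6. op6 take() → 86, leaving queue <>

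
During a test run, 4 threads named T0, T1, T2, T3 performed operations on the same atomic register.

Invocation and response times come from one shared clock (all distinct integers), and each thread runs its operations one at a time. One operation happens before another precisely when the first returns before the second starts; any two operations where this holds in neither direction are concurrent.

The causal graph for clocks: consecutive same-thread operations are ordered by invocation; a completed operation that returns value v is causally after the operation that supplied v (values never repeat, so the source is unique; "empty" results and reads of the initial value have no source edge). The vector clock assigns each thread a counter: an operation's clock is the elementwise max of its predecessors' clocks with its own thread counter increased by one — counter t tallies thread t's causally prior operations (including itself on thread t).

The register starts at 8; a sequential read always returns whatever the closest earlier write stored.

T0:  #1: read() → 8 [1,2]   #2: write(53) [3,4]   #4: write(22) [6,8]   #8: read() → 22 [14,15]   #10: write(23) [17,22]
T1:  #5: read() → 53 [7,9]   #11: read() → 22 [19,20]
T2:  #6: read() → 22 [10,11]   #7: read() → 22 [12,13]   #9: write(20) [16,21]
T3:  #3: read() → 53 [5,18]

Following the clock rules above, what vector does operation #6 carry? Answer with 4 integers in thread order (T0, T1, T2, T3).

(3, 0, 1, 0)

#1, invoked 1, has no incoming edges; only T0's bump applies → (1, 0, 0, 0)
VC(#2, invoked at 3): max of VC(#1)=(1, 0, 0, 0), then +1 on thread T0 → (2, 0, 0, 0)
VC(#3, invoked at 5): max of VC(#2)=(2, 0, 0, 0), then +1 on thread T3 → (2, 0, 0, 1)
VC(#5, invoked at 7): max of VC(#2)=(2, 0, 0, 0), then +1 on thread T1 → (2, 1, 0, 0)
VC(#4, invoked at 6): max of VC(#2)=(2, 0, 0, 0), then +1 on thread T0 → (3, 0, 0, 0)
VC(#6, invoked at 10): max of VC(#4)=(3, 0, 0, 0), then +1 on thread T2 → (3, 0, 1, 0)
VC(#8, invoked at 14): max of VC(#4)=(3, 0, 0, 0), then +1 on thread T0 → (4, 0, 0, 0)
VC(#7, invoked at 12): max of VC(#4)=(3, 0, 0, 0), VC(#6)=(3, 0, 1, 0), then +1 on thread T2 → (3, 0, 2, 0)
VC(#11, invoked at 19): max of VC(#4)=(3, 0, 0, 0), VC(#5)=(2, 1, 0, 0), then +1 on thread T1 → (3, 2, 0, 0)
VC(#10, invoked at 17): max of VC(#8)=(4, 0, 0, 0), then +1 on thread T0 → (5, 0, 0, 0)
VC(#9, invoked at 16): max of VC(#7)=(3, 0, 2, 0), then +1 on thread T2 → (3, 0, 3, 0)
target: VC(#6) = (3, 0, 1, 0)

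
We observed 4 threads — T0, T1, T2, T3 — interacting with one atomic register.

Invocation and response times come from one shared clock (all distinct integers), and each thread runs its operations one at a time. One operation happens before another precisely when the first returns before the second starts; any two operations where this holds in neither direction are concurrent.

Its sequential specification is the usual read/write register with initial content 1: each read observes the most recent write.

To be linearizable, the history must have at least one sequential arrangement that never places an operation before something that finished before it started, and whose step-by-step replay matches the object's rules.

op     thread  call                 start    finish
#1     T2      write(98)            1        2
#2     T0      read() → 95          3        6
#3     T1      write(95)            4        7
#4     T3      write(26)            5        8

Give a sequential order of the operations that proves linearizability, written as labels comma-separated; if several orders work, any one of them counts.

1. #1 write(98), leaving value 98
2. #3 write(95), leaving value 95
3. #2 read() → 95, leaving value 95
4. #4 write(26), leaving value 26

#1, #3, #2, #4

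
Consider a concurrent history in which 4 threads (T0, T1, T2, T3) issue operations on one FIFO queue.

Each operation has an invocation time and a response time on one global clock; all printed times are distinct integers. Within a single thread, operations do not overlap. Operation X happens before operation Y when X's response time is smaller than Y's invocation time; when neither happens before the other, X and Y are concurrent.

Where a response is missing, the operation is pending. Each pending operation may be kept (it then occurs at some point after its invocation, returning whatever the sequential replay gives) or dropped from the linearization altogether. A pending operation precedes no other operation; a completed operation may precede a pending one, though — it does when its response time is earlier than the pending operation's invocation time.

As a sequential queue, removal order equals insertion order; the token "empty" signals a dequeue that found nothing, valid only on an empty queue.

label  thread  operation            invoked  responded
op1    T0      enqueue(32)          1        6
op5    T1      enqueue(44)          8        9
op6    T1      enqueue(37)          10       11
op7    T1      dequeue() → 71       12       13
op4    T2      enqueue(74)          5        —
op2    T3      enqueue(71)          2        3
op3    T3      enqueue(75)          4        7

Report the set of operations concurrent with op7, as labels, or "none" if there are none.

op7 spans [12,13]; an op avoiding the whole window 12..13 is ordered, any other is concurrent
op1 [1,6]: before
op2 [2,3]: before
op3 [4,7]: before
op4 [5,…): concurrent
op5 [8,9]: before
op6 [10,11]: before

op4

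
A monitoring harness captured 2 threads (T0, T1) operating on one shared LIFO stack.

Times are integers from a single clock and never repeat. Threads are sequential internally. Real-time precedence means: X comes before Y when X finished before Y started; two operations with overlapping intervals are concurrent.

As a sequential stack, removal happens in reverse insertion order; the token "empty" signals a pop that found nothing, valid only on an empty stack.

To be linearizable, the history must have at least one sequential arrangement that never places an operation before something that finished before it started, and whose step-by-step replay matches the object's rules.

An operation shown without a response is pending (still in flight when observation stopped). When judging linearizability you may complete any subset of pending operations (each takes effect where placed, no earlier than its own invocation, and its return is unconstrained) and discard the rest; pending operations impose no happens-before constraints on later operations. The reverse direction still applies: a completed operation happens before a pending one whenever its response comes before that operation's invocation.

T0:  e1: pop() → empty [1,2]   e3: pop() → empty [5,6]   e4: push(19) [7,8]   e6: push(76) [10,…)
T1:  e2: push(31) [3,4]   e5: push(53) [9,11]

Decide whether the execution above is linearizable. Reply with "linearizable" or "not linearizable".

already the first 6 events (up to e3's response at time 6) admit no linearization; the first 5 still do
a single order respects real time; the 3 completed LIFO stack operations fail replay along it
sample order e1, e2, e3 stalls at step 3 — e3 pop() → empty has no legal effect

not linearizable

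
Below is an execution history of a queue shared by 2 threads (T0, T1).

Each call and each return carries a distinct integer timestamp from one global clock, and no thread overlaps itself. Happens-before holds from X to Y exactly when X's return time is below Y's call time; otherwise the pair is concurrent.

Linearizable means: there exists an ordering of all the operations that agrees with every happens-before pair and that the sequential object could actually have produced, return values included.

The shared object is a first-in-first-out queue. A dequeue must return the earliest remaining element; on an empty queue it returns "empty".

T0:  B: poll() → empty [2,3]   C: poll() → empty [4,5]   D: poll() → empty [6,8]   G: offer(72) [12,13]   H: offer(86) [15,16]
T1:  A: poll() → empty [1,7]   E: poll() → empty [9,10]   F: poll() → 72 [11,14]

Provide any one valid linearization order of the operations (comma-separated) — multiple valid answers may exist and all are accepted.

A, B, C, D, E, G, F, H

1. A poll() → empty, leaving queue <>
2. B poll() → empty, leaving queue <>
3. C poll() → empty, leaving queue <>
4. D poll() → empty, leaving queue <>
5. E poll() → empty, leaving queue <>
6. G offer(72), leaving queue <72>
7. F poll() → 72, leaving queue <>
8. H offer(86), leaving queue <86>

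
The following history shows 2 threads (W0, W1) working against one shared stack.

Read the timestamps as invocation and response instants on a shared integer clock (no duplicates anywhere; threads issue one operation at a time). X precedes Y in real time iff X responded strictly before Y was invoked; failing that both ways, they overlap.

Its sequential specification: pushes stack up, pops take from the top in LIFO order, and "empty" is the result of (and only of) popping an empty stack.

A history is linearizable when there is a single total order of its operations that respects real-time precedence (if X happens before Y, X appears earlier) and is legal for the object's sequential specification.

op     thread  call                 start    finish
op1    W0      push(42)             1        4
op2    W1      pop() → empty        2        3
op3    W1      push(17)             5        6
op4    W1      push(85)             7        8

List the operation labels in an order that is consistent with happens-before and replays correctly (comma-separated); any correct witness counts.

after step 1 (op2 pop() → empty): stack <>
after step 2 (op1 push(42)): stack <42>
after step 3 (op3 push(17)): stack <42,17>
after step 4 (op4 push(85)): stack <42,17,85>

op2, op1, op3, op4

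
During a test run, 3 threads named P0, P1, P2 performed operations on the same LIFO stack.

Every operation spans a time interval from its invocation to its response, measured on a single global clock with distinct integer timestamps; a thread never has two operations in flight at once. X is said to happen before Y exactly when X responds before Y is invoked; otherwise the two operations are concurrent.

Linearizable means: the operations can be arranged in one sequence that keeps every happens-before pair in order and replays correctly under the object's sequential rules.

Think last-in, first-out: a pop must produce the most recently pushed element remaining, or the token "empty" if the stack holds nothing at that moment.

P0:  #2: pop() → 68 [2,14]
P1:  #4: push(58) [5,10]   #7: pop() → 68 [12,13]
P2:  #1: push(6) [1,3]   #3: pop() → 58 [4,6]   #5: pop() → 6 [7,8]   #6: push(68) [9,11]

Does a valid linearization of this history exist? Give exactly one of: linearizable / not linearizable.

events 1..13 are fine; event 14 — the response of #2 at time 14 — makes the prefix non-linearizable
no legal order exists: 28 real-time-consistent candidates over 7 completed LIFO stack operations, all rejected
for example #1, #2, #3, #4, #5, #6, #7 fails at step 2: #2 pop() → 68 is not legal there
for example #1, #2, #3, #5, #4, #6, #7 fails at step 2: #2 pop() → 68 is not legal there

not linearizable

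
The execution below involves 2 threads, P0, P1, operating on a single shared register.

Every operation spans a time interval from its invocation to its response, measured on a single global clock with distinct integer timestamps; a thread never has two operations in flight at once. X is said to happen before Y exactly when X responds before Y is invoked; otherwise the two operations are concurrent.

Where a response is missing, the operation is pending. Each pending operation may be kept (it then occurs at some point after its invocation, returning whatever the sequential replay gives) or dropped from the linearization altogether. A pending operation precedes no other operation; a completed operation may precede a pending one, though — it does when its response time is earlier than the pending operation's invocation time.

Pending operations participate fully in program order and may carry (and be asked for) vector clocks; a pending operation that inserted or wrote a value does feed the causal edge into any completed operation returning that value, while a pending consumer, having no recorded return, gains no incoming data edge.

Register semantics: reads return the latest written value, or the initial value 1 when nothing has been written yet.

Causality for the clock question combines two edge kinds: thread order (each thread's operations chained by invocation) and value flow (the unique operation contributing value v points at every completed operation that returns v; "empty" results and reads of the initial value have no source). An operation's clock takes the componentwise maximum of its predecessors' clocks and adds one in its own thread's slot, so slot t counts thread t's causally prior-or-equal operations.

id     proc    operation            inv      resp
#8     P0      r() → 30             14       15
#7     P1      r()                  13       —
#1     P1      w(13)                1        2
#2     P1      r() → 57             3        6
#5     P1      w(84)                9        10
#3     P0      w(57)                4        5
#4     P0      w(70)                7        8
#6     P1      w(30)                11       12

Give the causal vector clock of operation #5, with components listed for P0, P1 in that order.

(1, 3)

invoked at 1, #1 has no predecessors; its own P1 bump gives (0, 1)
invoked at 4, #3 has no predecessors; its own P0 bump gives (1, 0)
merge at #4 (invoked 7): VC(#3)=(1, 0), own-thread bump on P0 → (2, 0)
merge at #2 (invoked 3): VC(#1)=(0, 1), VC(#3)=(1, 0), own-thread bump on P1 → (1, 2)
merge at #5 (invoked 9): VC(#2)=(1, 2), own-thread bump on P1 → (1, 3)
merge at #6 (invoked 11): VC(#5)=(1, 3), own-thread bump on P1 → (1, 4)
merge at #7 (invoked 13): VC(#6)=(1, 4), own-thread bump on P1 → (1, 5)
merge at #8 (invoked 14): VC(#4)=(2, 0), VC(#6)=(1, 4), own-thread bump on P0 → (3, 4)
target: VC(#5) = (1, 3)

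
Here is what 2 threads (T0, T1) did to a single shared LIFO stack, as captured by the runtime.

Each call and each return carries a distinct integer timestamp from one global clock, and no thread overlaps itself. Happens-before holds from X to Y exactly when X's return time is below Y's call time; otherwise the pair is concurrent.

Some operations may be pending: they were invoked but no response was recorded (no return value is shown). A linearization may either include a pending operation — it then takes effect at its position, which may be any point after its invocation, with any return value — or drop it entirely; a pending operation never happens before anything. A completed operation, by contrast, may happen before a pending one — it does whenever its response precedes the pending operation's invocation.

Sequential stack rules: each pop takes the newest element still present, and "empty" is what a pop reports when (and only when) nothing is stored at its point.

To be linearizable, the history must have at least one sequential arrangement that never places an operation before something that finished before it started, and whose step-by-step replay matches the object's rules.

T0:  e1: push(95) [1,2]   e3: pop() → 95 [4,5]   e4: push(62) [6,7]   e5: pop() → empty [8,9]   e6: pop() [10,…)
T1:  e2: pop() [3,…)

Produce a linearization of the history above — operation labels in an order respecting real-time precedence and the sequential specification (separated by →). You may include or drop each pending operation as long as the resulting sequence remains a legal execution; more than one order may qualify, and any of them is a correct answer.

e1 → e3 → e4 → e2 → e5

step 1: e1 push(95) — stack <95>
step 2: e3 pop() → 95 — stack <>
step 3: e4 push(62) — stack <62>
step 4: e2 pop() (pending, included) — stack <>
step 5: e5 pop() → empty — stack <>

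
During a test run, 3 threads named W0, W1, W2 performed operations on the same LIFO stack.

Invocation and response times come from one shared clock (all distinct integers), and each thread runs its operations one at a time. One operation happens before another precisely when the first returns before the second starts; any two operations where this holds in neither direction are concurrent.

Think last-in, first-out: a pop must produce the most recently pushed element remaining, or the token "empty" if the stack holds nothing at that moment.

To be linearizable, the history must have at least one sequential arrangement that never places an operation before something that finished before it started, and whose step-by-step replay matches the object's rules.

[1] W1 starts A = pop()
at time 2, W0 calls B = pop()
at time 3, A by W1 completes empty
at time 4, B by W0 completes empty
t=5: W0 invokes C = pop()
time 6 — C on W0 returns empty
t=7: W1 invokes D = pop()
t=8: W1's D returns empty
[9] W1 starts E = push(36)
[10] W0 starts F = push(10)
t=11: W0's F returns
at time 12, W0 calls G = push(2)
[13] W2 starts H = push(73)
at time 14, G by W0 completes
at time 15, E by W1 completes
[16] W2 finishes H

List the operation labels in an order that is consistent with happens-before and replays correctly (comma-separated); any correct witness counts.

after step 1 (A pop() → empty): stack <>
after step 2 (B pop() → empty): stack <>
after step 3 (C pop() → empty): stack <>
after step 4 (D pop() → empty): stack <>
after step 5 (E push(36)): stack <36>
after step 6 (F push(10)): stack <36,10>
after step 7 (G push(2)): stack <36,10,2>
after step 8 (H push(73)): stack <36,10,2,73>

A, B, C, D, E, F, G, H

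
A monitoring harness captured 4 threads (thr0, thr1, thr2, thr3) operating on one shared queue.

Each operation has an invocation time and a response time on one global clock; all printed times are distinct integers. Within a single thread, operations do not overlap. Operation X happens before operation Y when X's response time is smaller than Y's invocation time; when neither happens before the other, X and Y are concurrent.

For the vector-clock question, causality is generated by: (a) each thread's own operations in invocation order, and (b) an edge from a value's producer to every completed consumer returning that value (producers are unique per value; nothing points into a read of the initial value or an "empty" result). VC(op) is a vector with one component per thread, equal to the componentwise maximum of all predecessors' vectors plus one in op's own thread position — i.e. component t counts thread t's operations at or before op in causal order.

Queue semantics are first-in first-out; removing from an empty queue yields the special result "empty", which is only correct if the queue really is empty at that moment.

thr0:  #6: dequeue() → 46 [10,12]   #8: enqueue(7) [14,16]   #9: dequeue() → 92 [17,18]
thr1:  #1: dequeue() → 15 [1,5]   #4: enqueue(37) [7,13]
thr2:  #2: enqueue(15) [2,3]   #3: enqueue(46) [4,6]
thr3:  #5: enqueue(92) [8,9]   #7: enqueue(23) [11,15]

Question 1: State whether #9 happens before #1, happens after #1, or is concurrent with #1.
after

#9 spans [17,18], #1 spans [1,5]
resp(#1)=5 < inv(#9)=17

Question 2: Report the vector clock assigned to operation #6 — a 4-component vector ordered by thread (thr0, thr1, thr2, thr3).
(1, 0, 2, 0)

invoked at 8, #5 has no predecessors; its own thr3 bump gives (0, 0, 0, 1)
invoked at 2, #2 has no predecessors; its own thr2 bump gives (0, 0, 1, 0)
VC(#7, invoked at 11): max of VC(#5)=(0, 0, 0, 1), then +1 on thread thr3 → (0, 0, 0, 2)
VC(#3, invoked at 4): max of VC(#2)=(0, 0, 1, 0), then +1 on thread thr2 → (0, 0, 2, 0)
VC(#1, invoked at 1): max of VC(#2)=(0, 0, 1, 0), then +1 on thread thr1 → (0, 1, 1, 0)
VC(#4, invoked at 7): max of VC(#1)=(0, 1, 1, 0), then +1 on thread thr1 → (0, 2, 1, 0)
VC(#6, invoked at 10): max of VC(#3)=(0, 0, 2, 0), then +1 on thread thr0 → (1, 0, 2, 0)
VC(#8, invoked at 14): max of VC(#6)=(1, 0, 2, 0), then +1 on thread thr0 → (2, 0, 2, 0)
VC(#9, invoked at 17): max of VC(#5)=(0, 0, 0, 1), VC(#8)=(2, 0, 2, 0), then +1 on thread thr0 → (3, 0, 2, 1)
target: VC(#6) = (1, 0, 2, 0)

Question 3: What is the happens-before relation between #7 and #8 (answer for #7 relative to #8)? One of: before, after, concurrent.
concurrent

#7 spans [11,15], #8 spans [14,16]
the intervals overlap in both directions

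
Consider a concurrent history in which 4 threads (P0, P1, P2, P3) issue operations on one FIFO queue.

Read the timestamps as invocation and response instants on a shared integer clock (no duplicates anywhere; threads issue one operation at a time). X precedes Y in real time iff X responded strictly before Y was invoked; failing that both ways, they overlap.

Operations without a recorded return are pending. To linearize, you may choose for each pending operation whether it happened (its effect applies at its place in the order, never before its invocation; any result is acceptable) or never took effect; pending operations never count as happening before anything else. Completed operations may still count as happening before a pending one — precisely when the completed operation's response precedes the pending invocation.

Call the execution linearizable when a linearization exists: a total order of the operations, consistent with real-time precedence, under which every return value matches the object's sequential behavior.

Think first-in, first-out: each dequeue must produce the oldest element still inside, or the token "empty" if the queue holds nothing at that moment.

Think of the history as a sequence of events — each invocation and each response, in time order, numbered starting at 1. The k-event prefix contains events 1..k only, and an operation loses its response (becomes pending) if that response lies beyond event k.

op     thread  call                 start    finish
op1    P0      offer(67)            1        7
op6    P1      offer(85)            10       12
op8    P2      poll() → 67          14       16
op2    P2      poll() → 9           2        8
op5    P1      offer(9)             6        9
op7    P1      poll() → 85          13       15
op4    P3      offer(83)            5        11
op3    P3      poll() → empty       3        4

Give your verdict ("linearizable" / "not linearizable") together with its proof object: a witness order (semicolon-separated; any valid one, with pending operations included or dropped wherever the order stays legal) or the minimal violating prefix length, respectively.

1. op3 poll() → empty, leaving queue <>
2. op5 offer(9), leaving queue <9>
3. op1 offer(67), leaving queue <9,67>
4. op2 poll() → 9, leaving queue <67>
5. op6 offer(85), leaving queue <67,85>
6. op4 offer(83), leaving queue <67,85,83>
7. op8 poll() → 67, leaving queue <85,83>
8. op7 poll() → 85, leaving queue <83>

linearizable — witness: op3; op5; op1; op2; op6; op4; op8; op7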